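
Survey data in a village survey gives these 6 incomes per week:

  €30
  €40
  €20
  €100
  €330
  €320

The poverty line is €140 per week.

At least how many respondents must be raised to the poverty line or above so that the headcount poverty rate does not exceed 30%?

3

4 of the 6 respondents are poor, so H = 4/6 = 0.667.
A headcount ratio of at most 30% allows at most ⌊0.30 × 6⌋ = 1 poor respondents.
So at least 4 − 1 = 3 must be lifted.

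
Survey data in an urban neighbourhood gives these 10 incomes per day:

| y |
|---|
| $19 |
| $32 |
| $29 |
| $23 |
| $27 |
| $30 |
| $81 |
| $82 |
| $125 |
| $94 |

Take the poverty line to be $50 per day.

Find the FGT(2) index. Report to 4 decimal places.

Below z: $19, $23, $27, $29, $30, $32 (q = 6 of N = 10).
Relative gaps: (50−19)/50 = 0.6200; (50−23)/50 = 0.5400; (50−27)/50 = 0.4600; (50−29)/50 = 0.4200; (50−30)/50 = 0.4000; (50−32)/50 = 0.3600.
Squared: 0.3844; 0.2916; 0.2116; 0.1764; 0.1600; 0.1296.
Sum = 1.353600; P₂ = 1.353600 / 10 = 0.1354.

0.1354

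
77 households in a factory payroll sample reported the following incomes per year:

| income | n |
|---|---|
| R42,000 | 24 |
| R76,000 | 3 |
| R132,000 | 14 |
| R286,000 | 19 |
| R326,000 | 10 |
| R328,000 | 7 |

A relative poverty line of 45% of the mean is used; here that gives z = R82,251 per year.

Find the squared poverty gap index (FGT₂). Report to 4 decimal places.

0.0749

Below the line: 24×R42,000, 3×R76,000 (q = 27 of N = 77).
Normalized shortfalls: (82251−42000)/82251 = 0.4894 (×24); (82251−76000)/82251 = 0.0760 (×3).
Squared: 0.2395 (×24); 0.0058 (×3).
Sum = 5.764870; P₂ = 5.764870 / 77 = 0.0749.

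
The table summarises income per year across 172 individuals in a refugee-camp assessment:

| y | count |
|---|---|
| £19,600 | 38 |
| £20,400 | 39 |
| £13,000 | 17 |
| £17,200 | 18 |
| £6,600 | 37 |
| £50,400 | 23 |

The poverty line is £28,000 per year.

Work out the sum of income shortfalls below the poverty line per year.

Poor units: 37×£6,600, 17×£13,000, 18×£17,200, 38×£19,600, 39×£20,400 (q = 149 of N = 172).
Individual gaps: 37×(28000−6600) = 791800; 17×(28000−13000) = 255000; 18×(28000−17200) = 194400; 38×(28000−19600) = 319200; 39×(28000−20400) = 296400.
Aggregate gap = £1,856,800.

£1,856,800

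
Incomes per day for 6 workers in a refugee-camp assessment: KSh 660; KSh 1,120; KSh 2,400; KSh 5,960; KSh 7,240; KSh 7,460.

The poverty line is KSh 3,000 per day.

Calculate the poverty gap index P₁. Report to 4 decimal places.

0.2678

Incomes under z: KSh 660, KSh 1,120, KSh 2,400 (q = 3 of N = 6).
Relative gaps: (3000−660)/3000 = 0.7800; (3000−1120)/3000 = 0.6267; (3000−2400)/3000 = 0.2000.
Sum of shortfalls = 1.606667; P₁ averages over all N: 1.606667 / 6 = 0.2678.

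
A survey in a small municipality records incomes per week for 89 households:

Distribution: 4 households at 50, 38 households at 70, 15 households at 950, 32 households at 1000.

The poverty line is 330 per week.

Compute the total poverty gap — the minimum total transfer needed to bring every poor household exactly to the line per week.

11000

Poor units: 4×50, 38×70 (q = 42 of N = 89).
Individual gaps: 4×(330−50) = 1120; 38×(330−70) = 9880.
Aggregate gap = 11000.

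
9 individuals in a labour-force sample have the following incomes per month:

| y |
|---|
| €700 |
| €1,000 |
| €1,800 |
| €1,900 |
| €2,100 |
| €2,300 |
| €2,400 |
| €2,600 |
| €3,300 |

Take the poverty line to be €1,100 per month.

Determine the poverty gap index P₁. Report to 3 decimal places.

Below the line: €700, €1,000 (q = 2 of N = 9).
Shortfall ratios: (1100−700)/1100 = 0.3636; (1100−1000)/1100 = 0.0909.
Sum of shortfalls = 0.454545; P₁ averages over all N: 0.454545 / 9 = 0.051.

0.051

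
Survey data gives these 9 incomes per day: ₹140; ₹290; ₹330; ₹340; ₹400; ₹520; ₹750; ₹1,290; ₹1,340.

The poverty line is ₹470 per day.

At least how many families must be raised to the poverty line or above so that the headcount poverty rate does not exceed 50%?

5 of the 9 families are poor, so H = 5/9 = 0.556.
A headcount ratio of at most 50% allows at most ⌊0.50 × 9⌋ = 4 poor families.
So at least 5 − 4 = 1 must be lifted.

1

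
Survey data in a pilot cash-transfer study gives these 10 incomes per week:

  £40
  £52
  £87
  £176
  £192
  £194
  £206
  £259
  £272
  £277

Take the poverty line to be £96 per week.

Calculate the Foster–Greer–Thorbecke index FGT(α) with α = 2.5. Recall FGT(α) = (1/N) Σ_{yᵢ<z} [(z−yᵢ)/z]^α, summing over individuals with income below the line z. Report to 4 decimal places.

Incomes under z: £40, £52, £87 (q = 3 of N = 10).
Shortfall ratios: (96−40)/96 = 0.5833; (96−52)/96 = 0.4583; (96−87)/96 = 0.0938.
Raised to α = 2.5: 0.25989; 0.14222; 0.00269.
Sum = 0.404800; FGT(2.5) = 0.404800 / 10 = 0.0405.

0.0405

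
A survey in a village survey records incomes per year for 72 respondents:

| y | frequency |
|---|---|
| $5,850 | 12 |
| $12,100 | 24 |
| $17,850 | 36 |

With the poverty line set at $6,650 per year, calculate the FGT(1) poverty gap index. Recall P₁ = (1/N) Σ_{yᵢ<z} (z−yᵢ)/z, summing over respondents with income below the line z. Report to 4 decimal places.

0.0201

Incomes under z: 12×$5,850 (q = 12 of N = 72).
Normalized shortfalls: (6650−5850)/6650 = 0.1203 (×12).
Σ = 1.443609. Dividing by the full population N = 72 gives P₁ = 0.0201.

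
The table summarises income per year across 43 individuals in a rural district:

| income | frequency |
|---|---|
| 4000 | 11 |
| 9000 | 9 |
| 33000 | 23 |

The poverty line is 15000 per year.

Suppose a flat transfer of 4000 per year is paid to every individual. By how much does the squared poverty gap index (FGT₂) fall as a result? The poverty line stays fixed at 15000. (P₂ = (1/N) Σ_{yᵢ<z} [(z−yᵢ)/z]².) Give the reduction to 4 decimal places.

0.1116

Before: below the line — 11×4000, 9×9000; squared poverty gap index (FGT₂) = 0.171059.
After the 4000 transfer: below the line — 11×8000, 9×13000; squared poverty gap index (FGT₂) = 0.059432.
Reduction = 0.171059 − 0.059432 = 0.1116.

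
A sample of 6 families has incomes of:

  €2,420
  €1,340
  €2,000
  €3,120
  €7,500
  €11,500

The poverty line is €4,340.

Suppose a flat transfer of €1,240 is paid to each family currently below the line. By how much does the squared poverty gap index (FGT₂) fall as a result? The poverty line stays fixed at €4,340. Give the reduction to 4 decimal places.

Before: below the line — €1,340, €2,000, €2,420, €3,120; squared poverty gap index (FGT₂) = 0.173876.
After the €1,240 transfer: below the line — €2,580, €3,240, €3,660; squared poverty gap index (FGT₂) = 0.042207.
Reduction = 0.173876 − 0.042207 = 0.1317.

0.1317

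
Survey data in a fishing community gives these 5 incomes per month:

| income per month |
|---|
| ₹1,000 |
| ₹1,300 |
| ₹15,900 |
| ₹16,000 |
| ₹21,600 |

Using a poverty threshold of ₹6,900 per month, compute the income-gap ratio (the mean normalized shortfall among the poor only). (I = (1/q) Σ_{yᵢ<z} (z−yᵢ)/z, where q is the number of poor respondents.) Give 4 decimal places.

0.8333

Below the line: ₹1,000, ₹1,300 (q = 2 of N = 5).
Relative gaps: 0.8551, 0.8116; sum = 1.666667.
The income-gap ratio divides by q (the poor only): 1.666667 / 2 = 0.8333.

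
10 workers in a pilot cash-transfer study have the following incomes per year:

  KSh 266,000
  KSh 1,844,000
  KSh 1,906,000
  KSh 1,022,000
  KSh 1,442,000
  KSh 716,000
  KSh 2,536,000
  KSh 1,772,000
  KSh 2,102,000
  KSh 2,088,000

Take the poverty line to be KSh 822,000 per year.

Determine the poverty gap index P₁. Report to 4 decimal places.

0.0805

Below z: KSh 266,000, KSh 716,000 (q = 2 of N = 10).
Normalized shortfalls: (822000−266000)/822000 = 0.6764; (822000−716000)/822000 = 0.1290.
Σ = 0.805353. Dividing by the full population N = 10 gives P₁ = 0.0805.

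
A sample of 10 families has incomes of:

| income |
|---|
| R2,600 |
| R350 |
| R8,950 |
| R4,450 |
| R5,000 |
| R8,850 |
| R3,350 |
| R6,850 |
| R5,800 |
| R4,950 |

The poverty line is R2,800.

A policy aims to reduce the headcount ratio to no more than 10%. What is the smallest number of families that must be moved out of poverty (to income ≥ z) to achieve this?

2 of the 10 families are poor, so H = 2/10 = 0.200.
A headcount ratio of at most 10% allows at most ⌊0.10 × 10⌋ = 1 poor families.
So at least 2 − 1 = 1 must be lifted.

1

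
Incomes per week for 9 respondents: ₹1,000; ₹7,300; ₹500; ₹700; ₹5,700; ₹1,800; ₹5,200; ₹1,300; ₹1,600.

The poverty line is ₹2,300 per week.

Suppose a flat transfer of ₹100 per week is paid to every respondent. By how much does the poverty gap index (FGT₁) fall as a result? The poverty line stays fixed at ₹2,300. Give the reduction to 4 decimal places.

Before: below the line — ₹500, ₹700, ₹1,000, ₹1,300, ₹1,600, ₹1,800; poverty gap index (FGT₁) = 0.333333.
After the ₹100 transfer: below the line — ₹600, ₹800, ₹1,100, ₹1,400, ₹1,700, ₹1,900; poverty gap index (FGT₁) = 0.304348.
Reduction = 0.333333 − 0.304348 = 0.0290.

0.0290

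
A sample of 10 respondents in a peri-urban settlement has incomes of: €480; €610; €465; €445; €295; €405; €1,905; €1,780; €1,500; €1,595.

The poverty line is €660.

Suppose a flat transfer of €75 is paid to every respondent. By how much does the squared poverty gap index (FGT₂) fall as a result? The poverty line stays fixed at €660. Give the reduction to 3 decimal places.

Before: below the line — €295, €405, €445, €465, €480, €610; squared poverty gap index (FGT₂) = 0.07287.
After the €75 transfer: below the line — €370, €480, €520, €540, €555; squared poverty gap index (FGT₂) = 0.03708.
Reduction = 0.07287 − 0.03708 = 0.036.

0.036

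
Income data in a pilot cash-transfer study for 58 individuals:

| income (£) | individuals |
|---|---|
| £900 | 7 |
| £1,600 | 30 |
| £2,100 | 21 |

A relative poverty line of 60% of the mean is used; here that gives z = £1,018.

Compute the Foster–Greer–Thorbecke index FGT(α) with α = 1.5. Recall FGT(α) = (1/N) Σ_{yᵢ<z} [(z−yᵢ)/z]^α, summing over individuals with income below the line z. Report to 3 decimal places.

0.005

Below z: 7×£900 (q = 7 of N = 58).
Shortfall ratios: (1018−900)/1018 = 0.1159 (×7).
Raised to α = 1.5: 0.03946 (×7).
Sum = 0.276248; FGT(1.5) = 0.276248 / 58 = 0.005.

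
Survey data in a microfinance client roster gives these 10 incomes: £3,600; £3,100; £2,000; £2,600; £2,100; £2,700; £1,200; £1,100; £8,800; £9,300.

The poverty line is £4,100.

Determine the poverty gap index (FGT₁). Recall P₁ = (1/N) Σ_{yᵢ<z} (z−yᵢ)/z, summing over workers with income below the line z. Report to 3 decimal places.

Below z: £1,100, £1,200, £2,000, £2,100, £2,600, £2,700, £3,100, £3,600 (q = 8 of N = 10).
Relative gaps: (4100−1100)/4100 = 0.7317; (4100−1200)/4100 = 0.7073; (4100−2000)/4100 = 0.5122; (4100−2100)/4100 = 0.4878; (4100−2600)/4100 = 0.3659; (4100−2700)/4100 = 0.3415; (4100−3100)/4100 = 0.2439; (4100−3600)/4100 = 0.1220.
Sum of shortfalls = 3.512195; P₁ averages over all N: 3.512195 / 10 = 0.351.

0.351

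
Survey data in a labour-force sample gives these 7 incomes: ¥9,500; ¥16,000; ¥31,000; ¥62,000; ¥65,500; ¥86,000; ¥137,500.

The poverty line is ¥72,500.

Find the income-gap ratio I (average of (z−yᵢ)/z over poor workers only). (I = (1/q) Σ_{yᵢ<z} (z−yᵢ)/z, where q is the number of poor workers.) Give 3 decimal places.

Below the line: ¥9,500, ¥16,000, ¥31,000, ¥62,000, ¥65,500 (q = 5 of N = 7).
Shortfall ratios (z−y)/z: 0.8690, 0.7793, 0.5724, 0.1448, 0.0966; sum = 2.462069.
I averages over the q = 5 poor units only: 2.462069 / 5 = 0.492.

0.492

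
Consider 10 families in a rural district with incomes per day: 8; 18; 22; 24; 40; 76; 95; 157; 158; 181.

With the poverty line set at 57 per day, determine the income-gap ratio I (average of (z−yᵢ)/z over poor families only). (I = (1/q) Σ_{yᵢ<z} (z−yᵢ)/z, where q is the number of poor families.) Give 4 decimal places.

0.6070

Below z: 8, 18, 22, 24, 40 (q = 5 of N = 10).
Relative gaps: 0.8596, 0.6842, 0.6140, 0.5789, 0.2982; sum = 3.035088.
I averages over the q = 5 poor units only: 3.035088 / 5 = 0.6070.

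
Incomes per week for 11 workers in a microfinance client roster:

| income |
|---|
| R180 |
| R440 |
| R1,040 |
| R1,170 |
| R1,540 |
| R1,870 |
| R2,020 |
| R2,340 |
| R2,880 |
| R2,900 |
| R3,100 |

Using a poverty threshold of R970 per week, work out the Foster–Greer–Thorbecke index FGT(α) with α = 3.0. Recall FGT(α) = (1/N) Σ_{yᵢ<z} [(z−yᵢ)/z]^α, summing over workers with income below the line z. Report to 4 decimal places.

Incomes under z: R180, R440 (q = 2 of N = 11).
Normalized shortfalls: (970−180)/970 = 0.8144; (970−440)/970 = 0.5464.
Raised to α = 3.0: 0.54021; 0.16312.
Sum = 0.703336; FGT(3.0) = 0.703336 / 11 = 0.0639.

0.0639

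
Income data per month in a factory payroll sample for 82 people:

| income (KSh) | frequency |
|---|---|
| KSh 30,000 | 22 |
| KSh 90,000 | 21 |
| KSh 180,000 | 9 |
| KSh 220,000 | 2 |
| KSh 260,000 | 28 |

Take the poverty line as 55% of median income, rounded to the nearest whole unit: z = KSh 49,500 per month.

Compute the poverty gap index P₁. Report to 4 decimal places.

Below z: 22×KSh 30,000 (q = 22 of N = 82).
Normalized shortfalls: (49500−30000)/49500 = 0.3939 (×22).
Σ = 8.666667. Dividing by the full population N = 82 gives P₁ = 0.1057.

0.1057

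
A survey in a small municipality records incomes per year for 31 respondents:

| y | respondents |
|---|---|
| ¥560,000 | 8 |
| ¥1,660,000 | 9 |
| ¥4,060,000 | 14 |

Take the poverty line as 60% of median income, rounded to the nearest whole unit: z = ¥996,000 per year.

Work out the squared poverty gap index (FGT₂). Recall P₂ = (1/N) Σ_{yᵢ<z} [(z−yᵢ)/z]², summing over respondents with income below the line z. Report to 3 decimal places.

Below z: 8×¥560,000 (q = 8 of N = 31).
Shortfall ratios: (996000−560000)/996000 = 0.4378 (×8).
Squared: 0.1916 (×8).
Sum = 1.533008; P₂ = 1.533008 / 31 = 0.049.

0.049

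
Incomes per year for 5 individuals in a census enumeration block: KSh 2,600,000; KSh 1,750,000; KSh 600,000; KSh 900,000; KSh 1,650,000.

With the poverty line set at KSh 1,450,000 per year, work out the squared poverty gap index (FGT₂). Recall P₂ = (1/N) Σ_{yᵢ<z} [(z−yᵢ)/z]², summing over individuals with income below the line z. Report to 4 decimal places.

0.0975

Incomes under z: KSh 600,000, KSh 900,000 (q = 2 of N = 5).
Gap ratios (z−y)/z: (1450000−600000)/1450000 = 0.5862; (1450000−900000)/1450000 = 0.3793.
Squared: 0.3436; 0.1439.
Sum = 0.487515; P₂ = 0.487515 / 5 = 0.0975.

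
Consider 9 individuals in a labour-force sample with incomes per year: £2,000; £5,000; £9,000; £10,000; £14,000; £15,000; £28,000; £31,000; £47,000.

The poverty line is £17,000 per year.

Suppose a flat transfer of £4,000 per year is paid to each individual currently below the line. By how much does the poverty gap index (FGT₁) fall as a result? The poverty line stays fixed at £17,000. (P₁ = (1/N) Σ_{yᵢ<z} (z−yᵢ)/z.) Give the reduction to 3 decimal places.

0.137

Before: below the line — £2,000, £5,000, £9,000, £10,000, £14,000, £15,000; poverty gap index (FGT₁) = 0.30719.
After the £4,000 transfer: below the line — £6,000, £9,000, £13,000, £14,000; poverty gap index (FGT₁) = 0.16993.
Reduction = 0.30719 − 0.16993 = 0.137.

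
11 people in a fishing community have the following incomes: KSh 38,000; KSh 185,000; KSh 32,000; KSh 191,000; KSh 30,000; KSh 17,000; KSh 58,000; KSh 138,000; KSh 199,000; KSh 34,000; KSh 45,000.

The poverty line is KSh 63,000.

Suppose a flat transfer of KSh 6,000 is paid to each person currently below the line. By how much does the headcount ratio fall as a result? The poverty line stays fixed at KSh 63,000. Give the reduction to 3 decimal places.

0.091

Before: below the line — KSh 17,000, KSh 30,000, KSh 32,000, KSh 34,000, KSh 38,000, KSh 45,000, KSh 58,000; headcount ratio = 0.63636.
After the KSh 6,000 transfer: below the line — KSh 23,000, KSh 36,000, KSh 38,000, KSh 40,000, KSh 44,000, KSh 51,000; headcount ratio = 0.54545.
Reduction = 0.63636 − 0.54545 = 0.091.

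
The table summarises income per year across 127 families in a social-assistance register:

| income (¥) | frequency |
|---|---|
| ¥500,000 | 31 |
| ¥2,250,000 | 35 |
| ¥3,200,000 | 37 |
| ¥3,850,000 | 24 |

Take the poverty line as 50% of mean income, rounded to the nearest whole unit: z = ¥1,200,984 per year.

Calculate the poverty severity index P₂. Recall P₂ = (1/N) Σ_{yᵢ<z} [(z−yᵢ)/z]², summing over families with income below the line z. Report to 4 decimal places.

Below z: 31×¥500,000 (q = 31 of N = 127).
Gap ratios (z−y)/z: (1200984−500000)/1200984 = 0.5837 (×31).
Squared: 0.3407 (×31).
Sum = 10.560962; P₂ = 10.560962 / 127 = 0.0832.

0.0832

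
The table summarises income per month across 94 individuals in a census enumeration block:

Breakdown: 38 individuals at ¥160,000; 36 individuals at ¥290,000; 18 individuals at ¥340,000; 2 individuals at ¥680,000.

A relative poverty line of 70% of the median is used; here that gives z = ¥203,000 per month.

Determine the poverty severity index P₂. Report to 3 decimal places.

0.018

Below the line: 38×¥160,000 (q = 38 of N = 94).
Shortfall ratios: (203000−160000)/203000 = 0.2118 (×38).
Squared: 0.0449 (×38).
Sum = 1.705016; P₂ = 1.705016 / 94 = 0.018.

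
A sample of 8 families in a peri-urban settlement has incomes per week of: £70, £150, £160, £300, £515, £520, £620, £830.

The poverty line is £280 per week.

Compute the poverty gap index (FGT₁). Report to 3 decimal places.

0.205

Poor units: £70, £150, £160 (q = 3 of N = 8).
Normalized shortfalls: (280−70)/280 = 0.7500; (280−150)/280 = 0.4643; (280−160)/280 = 0.4286.
Σ = 1.642857. Dividing by the full population N = 8 gives P₁ = 0.205.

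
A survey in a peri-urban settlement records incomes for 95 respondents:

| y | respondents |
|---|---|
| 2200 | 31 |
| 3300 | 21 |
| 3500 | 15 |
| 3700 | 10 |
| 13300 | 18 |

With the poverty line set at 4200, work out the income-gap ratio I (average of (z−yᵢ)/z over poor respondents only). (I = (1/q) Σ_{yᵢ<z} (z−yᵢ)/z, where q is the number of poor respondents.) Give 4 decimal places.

0.2981

Below z: 31×2200, 21×3300, 15×3500, 10×3700 (q = 77 of N = 95).
Shortfall ratios (z−y)/z: 0.4762 (×31), 0.2143 (×21), 0.1667 (×15), 0.1190 (×10); sum = 22.952381.
The income-gap ratio divides by q (the poor only): 22.952381 / 77 = 0.2981.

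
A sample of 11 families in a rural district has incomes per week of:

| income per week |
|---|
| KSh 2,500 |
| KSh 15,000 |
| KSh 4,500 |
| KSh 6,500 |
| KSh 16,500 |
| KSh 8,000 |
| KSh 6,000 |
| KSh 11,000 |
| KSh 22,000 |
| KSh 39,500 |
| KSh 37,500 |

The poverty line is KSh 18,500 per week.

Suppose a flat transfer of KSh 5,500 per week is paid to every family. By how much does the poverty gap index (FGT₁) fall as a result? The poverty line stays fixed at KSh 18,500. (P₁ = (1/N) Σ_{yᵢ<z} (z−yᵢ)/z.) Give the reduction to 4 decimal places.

0.1892

Before: below the line — KSh 2,500, KSh 4,500, KSh 6,000, KSh 6,500, KSh 8,000, KSh 11,000, KSh 15,000, KSh 16,500; poverty gap index (FGT₁) = 0.383292.
After the KSh 5,500 transfer: below the line — KSh 8,000, KSh 10,000, KSh 11,500, KSh 12,000, KSh 13,500, KSh 16,500; poverty gap index (FGT₁) = 0.194103.
Reduction = 0.383292 − 0.194103 = 0.1892.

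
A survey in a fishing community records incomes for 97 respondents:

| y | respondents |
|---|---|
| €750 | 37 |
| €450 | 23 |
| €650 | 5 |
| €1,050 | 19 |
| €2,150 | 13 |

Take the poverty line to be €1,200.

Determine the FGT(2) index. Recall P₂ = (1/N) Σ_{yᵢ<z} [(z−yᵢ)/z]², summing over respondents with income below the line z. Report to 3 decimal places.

0.160

Poor units: 23×€450, 5×€650, 37×€750, 19×€1,050 (q = 84 of N = 97).
Relative gaps: (1200−450)/1200 = 0.6250 (×23); (1200−650)/1200 = 0.4583 (×5); (1200−750)/1200 = 0.3750 (×37); (1200−1050)/1200 = 0.1250 (×19).
Squared: 0.3906 (×23); 0.2101 (×5); 0.1406 (×37); 0.0156 (×19).
Sum = 15.534722; P₂ = 15.534722 / 97 = 0.160.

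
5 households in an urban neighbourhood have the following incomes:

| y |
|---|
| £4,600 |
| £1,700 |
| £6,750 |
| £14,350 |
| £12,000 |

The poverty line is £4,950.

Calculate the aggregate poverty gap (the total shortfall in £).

Below the line: £1,700, £4,600 (q = 2 of N = 5).
Individual gaps: 4950−1700 = 3250; 4950−4600 = 350.
Aggregate gap = £3,600.

£3,600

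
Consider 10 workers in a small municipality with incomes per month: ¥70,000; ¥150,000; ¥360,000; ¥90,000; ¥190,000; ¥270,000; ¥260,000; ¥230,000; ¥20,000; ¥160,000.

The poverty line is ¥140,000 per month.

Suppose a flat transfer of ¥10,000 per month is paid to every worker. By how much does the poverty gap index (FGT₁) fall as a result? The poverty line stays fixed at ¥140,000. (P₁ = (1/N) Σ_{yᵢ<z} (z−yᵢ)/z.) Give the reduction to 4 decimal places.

0.0214

Before: below the line — ¥20,000, ¥70,000, ¥90,000; poverty gap index (FGT₁) = 0.171429.
After the ¥10,000 transfer: below the line — ¥30,000, ¥80,000, ¥100,000; poverty gap index (FGT₁) = 0.150000.
Reduction = 0.171429 − 0.150000 = 0.0214.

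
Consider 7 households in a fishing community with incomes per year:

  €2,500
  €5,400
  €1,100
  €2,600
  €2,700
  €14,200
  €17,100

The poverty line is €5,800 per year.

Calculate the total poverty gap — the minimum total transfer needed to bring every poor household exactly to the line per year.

Incomes under z: €1,100, €2,500, €2,600, €2,700, €5,400 (q = 5 of N = 7).
Individual gaps: 5800−1100 = 4700; 5800−2500 = 3300; 5800−2600 = 3200; 5800−2700 = 3100; 5800−5400 = 400.
Aggregate gap = €14,700.

€14,700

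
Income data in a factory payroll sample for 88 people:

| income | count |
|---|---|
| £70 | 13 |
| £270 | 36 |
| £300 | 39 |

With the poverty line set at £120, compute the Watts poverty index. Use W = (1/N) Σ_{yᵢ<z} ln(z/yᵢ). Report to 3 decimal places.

Below the line: 13×£70 (q = 13 of N = 88).
Log gaps: ln(120/70) = 0.5390 (×13).
W = 7.006955 / 88 = 0.080.

0.080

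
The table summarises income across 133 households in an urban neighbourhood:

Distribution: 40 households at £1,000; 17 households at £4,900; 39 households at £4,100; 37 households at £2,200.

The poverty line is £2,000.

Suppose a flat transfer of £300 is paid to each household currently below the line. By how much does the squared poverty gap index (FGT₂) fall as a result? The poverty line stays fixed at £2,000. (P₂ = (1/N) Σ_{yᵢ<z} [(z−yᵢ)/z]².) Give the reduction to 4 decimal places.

0.0383

Before: below the line — 40×£1,000; squared poverty gap index (FGT₂) = 0.075188.
After the £300 transfer: below the line — 40×£1,300; squared poverty gap index (FGT₂) = 0.036842.
Reduction = 0.075188 − 0.036842 = 0.0383.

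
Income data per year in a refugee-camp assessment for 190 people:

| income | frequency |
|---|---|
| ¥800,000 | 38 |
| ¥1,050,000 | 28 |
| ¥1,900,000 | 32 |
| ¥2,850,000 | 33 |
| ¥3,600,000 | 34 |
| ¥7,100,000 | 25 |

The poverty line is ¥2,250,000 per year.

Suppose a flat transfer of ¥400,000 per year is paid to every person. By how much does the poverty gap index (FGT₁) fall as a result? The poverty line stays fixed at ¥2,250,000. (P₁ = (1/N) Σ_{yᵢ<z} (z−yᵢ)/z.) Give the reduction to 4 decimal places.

Before: below the line — 38×¥800,000, 28×¥1,050,000, 32×¥1,900,000; poverty gap index (FGT₁) = 0.233684.
After the ¥400,000 transfer: below the line — 38×¥1,200,000, 28×¥1,450,000; poverty gap index (FGT₁) = 0.145731.
Reduction = 0.233684 − 0.145731 = 0.0880.

0.0880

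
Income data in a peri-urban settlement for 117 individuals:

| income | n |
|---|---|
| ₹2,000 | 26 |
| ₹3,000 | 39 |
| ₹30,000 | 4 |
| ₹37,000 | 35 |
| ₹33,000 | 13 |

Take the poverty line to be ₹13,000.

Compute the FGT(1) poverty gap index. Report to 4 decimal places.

0.4444

Poor units: 26×₹2,000, 39×₹3,000 (q = 65 of N = 117).
Shortfall ratios: (13000−2000)/13000 = 0.8462 (×26); (13000−3000)/13000 = 0.7692 (×39).
Sum of shortfalls = 52.000000; P₁ averages over all N: 52.000000 / 117 = 0.4444.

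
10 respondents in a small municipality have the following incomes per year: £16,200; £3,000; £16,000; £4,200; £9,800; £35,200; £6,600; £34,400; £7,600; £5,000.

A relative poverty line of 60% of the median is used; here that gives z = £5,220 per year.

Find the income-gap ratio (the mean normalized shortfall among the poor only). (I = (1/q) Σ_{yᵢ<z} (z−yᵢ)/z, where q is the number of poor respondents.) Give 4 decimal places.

Below the line: £3,000, £4,200, £5,000 (q = 3 of N = 10).
Relative gaps: 0.4253, 0.1954, 0.0421; sum = 0.662835.
The income-gap ratio divides by q (the poor only): 0.662835 / 3 = 0.2209.

0.2209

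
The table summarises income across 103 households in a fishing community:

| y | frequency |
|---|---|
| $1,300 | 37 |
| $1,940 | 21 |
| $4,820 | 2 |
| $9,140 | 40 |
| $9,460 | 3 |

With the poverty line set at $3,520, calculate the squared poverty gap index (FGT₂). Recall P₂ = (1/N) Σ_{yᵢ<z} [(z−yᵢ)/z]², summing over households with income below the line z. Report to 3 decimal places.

0.184

Below z: 37×$1,300, 21×$1,940 (q = 58 of N = 103).
Shortfall ratios: (3520−1300)/3520 = 0.6307 (×37); (3520−1940)/3520 = 0.4489 (×21).
Squared: 0.3978 (×37); 0.2015 (×21).
Sum = 18.948153; P₂ = 18.948153 / 103 = 0.184.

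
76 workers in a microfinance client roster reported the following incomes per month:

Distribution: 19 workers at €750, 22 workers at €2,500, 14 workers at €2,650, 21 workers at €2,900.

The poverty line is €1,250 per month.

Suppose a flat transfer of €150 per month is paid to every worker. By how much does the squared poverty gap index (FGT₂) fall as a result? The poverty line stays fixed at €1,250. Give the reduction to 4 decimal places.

0.0204

Before: below the line — 19×€750; squared poverty gap index (FGT₂) = 0.040000.
After the €150 transfer: below the line — 19×€900; squared poverty gap index (FGT₂) = 0.019600.
Reduction = 0.040000 − 0.019600 = 0.0204.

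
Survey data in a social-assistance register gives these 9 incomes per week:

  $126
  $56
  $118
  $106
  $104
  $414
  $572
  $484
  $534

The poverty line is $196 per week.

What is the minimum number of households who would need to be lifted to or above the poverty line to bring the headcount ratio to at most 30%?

5 of the 9 households are poor, so H = 5/9 = 0.556.
A headcount ratio of at most 30% allows at most ⌊0.30 × 9⌋ = 2 poor households.
So at least 5 − 2 = 3 must be lifted.

3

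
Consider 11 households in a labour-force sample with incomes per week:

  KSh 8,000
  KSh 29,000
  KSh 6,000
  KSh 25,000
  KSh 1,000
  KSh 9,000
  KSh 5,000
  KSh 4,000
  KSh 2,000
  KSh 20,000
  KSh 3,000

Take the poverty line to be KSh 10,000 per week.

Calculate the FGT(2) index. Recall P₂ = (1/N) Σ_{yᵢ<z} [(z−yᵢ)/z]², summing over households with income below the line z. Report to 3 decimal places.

0.251

Incomes under z: KSh 1,000, KSh 2,000, KSh 3,000, KSh 4,000, KSh 5,000, KSh 6,000, KSh 8,000, KSh 9,000 (q = 8 of N = 11).
Normalized shortfalls: (10000−1000)/10000 = 0.9000; (10000−2000)/10000 = 0.8000; (10000−3000)/10000 = 0.7000; (10000−4000)/10000 = 0.6000; (10000−5000)/10000 = 0.5000; (10000−6000)/10000 = 0.4000; (10000−8000)/10000 = 0.2000; (10000−9000)/10000 = 0.1000.
Squared: 0.8100; 0.6400; 0.4900; 0.3600; 0.2500; 0.1600; 0.0400; 0.0100.
Sum = 2.760000; P₂ = 2.760000 / 11 = 0.251.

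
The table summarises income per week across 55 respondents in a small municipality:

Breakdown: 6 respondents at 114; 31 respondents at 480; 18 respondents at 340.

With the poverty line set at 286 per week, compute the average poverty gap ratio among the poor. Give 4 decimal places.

0.6014

Incomes under z: 6×114 (q = 6 of N = 55).
Shortfall ratios (z−y)/z: 0.6014 (×6); sum = 3.608392.
I averages over the q = 6 poor units only: 3.608392 / 6 = 0.6014.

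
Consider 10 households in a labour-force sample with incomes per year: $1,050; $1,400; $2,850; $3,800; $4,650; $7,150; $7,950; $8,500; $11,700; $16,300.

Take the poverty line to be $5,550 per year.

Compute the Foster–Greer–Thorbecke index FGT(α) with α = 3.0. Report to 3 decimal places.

0.110

Poor units: $1,050, $1,400, $2,850, $3,800, $4,650 (q = 5 of N = 10).
Normalized shortfalls: (5550−1050)/5550 = 0.8108; (5550−1400)/5550 = 0.7477; (5550−2850)/5550 = 0.4865; (5550−3800)/5550 = 0.3153; (5550−4650)/5550 = 0.1622.
Raised to α = 3.0: 0.53304; 0.41809; 0.11514; 0.03135; 0.00426.
Sum = 1.101875; FGT(3.0) = 1.101875 / 10 = 0.110.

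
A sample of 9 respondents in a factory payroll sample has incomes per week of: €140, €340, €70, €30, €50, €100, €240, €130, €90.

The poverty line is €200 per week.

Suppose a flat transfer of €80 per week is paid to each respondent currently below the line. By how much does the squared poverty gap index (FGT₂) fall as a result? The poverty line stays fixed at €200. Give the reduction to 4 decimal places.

0.2281

Before: below the line — €30, €50, €70, €90, €100, €130, €140; squared poverty gap index (FGT₂) = 0.274722.
After the €80 transfer: below the line — €110, €130, €150, €170, €180; squared poverty gap index (FGT₂) = 0.046667.
Reduction = 0.274722 − 0.046667 = 0.2281.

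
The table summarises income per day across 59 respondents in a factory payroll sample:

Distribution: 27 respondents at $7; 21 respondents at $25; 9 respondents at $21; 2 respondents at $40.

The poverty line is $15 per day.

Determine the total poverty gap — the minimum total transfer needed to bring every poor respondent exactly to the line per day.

Incomes under z: 27×$7 (q = 27 of N = 59).
Individual gaps: 27×(15−7) = 216.
Aggregate gap = $216.

$216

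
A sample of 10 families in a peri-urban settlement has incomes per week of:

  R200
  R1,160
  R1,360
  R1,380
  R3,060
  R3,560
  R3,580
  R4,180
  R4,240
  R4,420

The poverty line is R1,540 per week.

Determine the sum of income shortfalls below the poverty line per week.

R2,060

Below z: R200, R1,160, R1,360, R1,380 (q = 4 of N = 10).
Individual gaps: 1540−200 = 1340; 1540−1160 = 380; 1540−1360 = 180; 1540−1380 = 160.
Aggregate gap = R2,060.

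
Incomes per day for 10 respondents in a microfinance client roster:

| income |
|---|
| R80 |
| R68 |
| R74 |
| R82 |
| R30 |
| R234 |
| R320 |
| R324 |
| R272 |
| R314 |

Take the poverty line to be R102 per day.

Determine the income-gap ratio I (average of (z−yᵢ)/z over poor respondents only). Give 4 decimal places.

0.3451

Poor units: R30, R68, R74, R80, R82 (q = 5 of N = 10).
Shortfall ratios (z−y)/z: 0.7059, 0.3333, 0.2745, 0.2157, 0.1961; sum = 1.725490.
I averages over the q = 5 poor units only: 1.725490 / 5 = 0.3451.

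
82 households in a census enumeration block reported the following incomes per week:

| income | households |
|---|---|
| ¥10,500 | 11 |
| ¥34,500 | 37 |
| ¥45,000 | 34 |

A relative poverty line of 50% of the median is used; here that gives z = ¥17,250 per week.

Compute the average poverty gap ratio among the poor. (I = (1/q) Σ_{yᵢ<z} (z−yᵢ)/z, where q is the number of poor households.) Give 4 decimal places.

0.3913

Incomes under z: 11×¥10,500 (q = 11 of N = 82).
Shortfall ratios (z−y)/z: 0.3913 (×11); sum = 4.304348.
The income-gap ratio divides by q (the poor only): 4.304348 / 11 = 0.3913.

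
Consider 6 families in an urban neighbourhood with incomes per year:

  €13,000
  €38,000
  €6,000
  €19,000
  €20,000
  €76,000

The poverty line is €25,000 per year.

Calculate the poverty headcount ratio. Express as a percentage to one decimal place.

66.7%

4 of the 6 families have income below €25,000.
H = 4/6 = 66.7%.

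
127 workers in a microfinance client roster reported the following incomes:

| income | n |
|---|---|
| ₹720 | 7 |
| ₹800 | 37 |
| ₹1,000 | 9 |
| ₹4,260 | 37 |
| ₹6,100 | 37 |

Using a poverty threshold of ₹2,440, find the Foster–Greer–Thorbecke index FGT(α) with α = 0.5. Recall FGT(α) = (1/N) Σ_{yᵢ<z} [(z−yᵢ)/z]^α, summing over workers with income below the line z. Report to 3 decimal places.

Below z: 7×₹720, 37×₹800, 9×₹1,000 (q = 53 of N = 127).
Gap ratios (z−y)/z: (2440−720)/2440 = 0.7049 (×7); (2440−800)/2440 = 0.6721 (×37); (2440−1000)/2440 = 0.5902 (×9).
Raised to α = 0.5: 0.83959 (×7); 0.81984 (×37); 0.76822 (×9).
Sum = 43.125083; FGT(0.5) = 43.125083 / 127 = 0.340.

0.340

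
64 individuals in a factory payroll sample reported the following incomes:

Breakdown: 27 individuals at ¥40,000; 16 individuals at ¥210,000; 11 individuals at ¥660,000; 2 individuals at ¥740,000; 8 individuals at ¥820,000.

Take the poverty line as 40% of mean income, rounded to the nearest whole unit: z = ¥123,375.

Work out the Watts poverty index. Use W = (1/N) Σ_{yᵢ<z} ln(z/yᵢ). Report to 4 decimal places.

0.4752

Incomes under z: 27×¥40,000 (q = 27 of N = 64).
Log shortfalls: ln(123375/40000) = 1.1263 (×27).
W = 30.411424 / 64 = 0.4752.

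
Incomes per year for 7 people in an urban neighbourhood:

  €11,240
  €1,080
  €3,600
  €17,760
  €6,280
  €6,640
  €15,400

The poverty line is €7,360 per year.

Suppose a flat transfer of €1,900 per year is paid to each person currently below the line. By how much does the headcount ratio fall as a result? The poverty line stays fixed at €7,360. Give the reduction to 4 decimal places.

0.2857

Before: below the line — €1,080, €3,600, €6,280, €6,640; headcount ratio = 0.571429.
After the €1,900 transfer: below the line — €2,980, €5,500; headcount ratio = 0.285714.
Reduction = 0.571429 − 0.285714 = 0.2857.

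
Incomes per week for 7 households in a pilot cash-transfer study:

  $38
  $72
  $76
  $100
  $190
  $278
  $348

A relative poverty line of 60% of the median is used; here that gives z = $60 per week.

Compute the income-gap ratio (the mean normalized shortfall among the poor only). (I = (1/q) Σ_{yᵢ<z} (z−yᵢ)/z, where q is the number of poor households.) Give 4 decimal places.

Poor units: $38 (q = 1 of N = 7).
Relative gaps: 0.3667; sum = 0.366667.
I averages over the q = 1 poor units only: 0.366667 / 1 = 0.3667.

0.3667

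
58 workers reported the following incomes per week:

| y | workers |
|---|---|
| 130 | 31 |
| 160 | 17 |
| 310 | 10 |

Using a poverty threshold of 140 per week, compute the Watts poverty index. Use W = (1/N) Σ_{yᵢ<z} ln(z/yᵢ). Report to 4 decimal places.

0.0396

Below the line: 31×130 (q = 31 of N = 58).
Log gaps: ln(140/130) = 0.0741 (×31).
W = 2.297347 / 58 = 0.0396.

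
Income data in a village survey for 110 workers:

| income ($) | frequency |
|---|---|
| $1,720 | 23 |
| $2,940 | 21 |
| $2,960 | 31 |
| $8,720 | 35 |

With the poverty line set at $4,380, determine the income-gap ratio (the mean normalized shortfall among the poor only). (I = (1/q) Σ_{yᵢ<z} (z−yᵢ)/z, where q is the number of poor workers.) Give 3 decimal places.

0.412

Incomes under z: 23×$1,720, 21×$2,940, 31×$2,960 (q = 75 of N = 110).
Relative gaps: 0.6073 (×23), 0.3288 (×21), 0.3242 (×31); sum = 30.922374.
The income-gap ratio divides by q (the poor only): 30.922374 / 75 = 0.412.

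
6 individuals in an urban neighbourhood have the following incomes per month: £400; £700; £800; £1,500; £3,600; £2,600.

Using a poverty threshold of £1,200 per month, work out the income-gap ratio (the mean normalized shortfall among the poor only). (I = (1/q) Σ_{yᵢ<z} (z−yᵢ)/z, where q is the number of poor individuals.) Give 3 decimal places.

Below the line: £400, £700, £800 (q = 3 of N = 6).
Relative gaps: 0.6667, 0.4167, 0.3333; sum = 1.416667.
The income-gap ratio divides by q (the poor only): 1.416667 / 3 = 0.472.

0.472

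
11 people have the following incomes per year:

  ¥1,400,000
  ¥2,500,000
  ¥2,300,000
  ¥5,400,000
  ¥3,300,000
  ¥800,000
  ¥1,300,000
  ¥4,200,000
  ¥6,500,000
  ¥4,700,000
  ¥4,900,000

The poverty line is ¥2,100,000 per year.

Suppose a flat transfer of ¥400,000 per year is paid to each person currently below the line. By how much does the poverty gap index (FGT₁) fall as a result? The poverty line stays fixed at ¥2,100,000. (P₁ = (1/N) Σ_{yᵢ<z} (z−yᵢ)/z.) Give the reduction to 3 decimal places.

0.052

Before: below the line — ¥800,000, ¥1,300,000, ¥1,400,000; poverty gap index (FGT₁) = 0.12121.
After the ¥400,000 transfer: below the line — ¥1,200,000, ¥1,700,000, ¥1,800,000; poverty gap index (FGT₁) = 0.06926.
Reduction = 0.12121 − 0.06926 = 0.052.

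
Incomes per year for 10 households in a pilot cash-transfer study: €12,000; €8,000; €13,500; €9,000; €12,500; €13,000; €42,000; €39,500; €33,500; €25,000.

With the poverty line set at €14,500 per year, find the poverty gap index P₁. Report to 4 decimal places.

Below z: €8,000, €9,000, €12,000, €12,500, €13,000, €13,500 (q = 6 of N = 10).
Normalized shortfalls: (14500−8000)/14500 = 0.4483; (14500−9000)/14500 = 0.3793; (14500−12000)/14500 = 0.1724; (14500−12500)/14500 = 0.1379; (14500−13000)/14500 = 0.1034; (14500−13500)/14500 = 0.0690.
Sum of shortfalls = 1.310345; P₁ averages over all N: 1.310345 / 10 = 0.1310.

0.1310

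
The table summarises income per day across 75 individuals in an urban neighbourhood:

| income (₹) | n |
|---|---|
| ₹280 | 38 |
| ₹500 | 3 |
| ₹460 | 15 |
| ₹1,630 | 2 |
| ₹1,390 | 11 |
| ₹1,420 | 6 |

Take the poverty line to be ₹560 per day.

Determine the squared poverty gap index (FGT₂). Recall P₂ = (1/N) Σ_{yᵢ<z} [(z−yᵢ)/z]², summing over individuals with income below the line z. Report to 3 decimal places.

0.134

Below the line: 38×₹280, 15×₹460, 3×₹500 (q = 56 of N = 75).
Shortfall ratios: (560−280)/560 = 0.5000 (×38); (560−460)/560 = 0.1786 (×15); (560−500)/560 = 0.1071 (×3).
Squared: 0.2500 (×38); 0.0319 (×15); 0.0115 (×3).
Sum = 10.012755; P₂ = 10.012755 / 75 = 0.134.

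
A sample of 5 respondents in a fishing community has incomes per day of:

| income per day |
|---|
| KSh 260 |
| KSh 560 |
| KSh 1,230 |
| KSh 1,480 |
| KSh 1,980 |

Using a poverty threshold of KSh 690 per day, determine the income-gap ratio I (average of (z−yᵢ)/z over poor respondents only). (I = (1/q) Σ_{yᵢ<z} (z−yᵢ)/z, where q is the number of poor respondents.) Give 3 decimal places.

Below the line: KSh 260, KSh 560 (q = 2 of N = 5).
Shortfall ratios (z−y)/z: 0.6232, 0.1884; sum = 0.811594.
The income-gap ratio divides by q (the poor only): 0.811594 / 2 = 0.406.

0.406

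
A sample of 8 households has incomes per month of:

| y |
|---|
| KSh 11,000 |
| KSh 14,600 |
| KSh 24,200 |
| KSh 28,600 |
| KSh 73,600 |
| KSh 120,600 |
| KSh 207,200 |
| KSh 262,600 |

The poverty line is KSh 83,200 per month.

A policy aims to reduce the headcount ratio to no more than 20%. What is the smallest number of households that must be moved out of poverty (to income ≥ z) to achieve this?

5 of the 8 households are poor, so H = 5/8 = 0.625.
A headcount ratio of at most 20% allows at most ⌊0.20 × 8⌋ = 1 poor households.
So at least 5 − 1 = 4 must be lifted.

4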